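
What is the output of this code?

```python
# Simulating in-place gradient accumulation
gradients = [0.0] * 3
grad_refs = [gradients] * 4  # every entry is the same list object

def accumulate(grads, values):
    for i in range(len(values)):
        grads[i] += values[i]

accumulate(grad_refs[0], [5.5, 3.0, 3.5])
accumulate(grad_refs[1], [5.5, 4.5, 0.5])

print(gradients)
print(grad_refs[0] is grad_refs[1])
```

Key concept: gradient accumulation aliasing.
Step by step:
`gradients = [0.0] * 3` → gradients = [0.0, 0.0, 0.0]
`grad_refs = [gradients] * 4` → grad_refs = [[0.0, 0.0, 0.0], [0.0, 0.0, 0.0], [0.0, 0.0, 0.0], [0.0, 0.0, 0.0]]
`accumulate(grad_refs[0], [5.5, 3.0, 3.5])` → gradients = [5.5, 3.0, 3.5]; grad_refs = [[5.5, 3.0, 3.5], [5.5, 3.0, 3.5], [5.5, 3.0, 3.5], [5.5, 3.0, 3.5]]
`accumulate(grad_refs[1], [5.5, 4.5, 0.5])` → gradients = [11.0, 7.5, 4.0]; grad_refs = [[11.0, 7.5, 4.0], [11.0, 7.5, 4.0], [11.0, 7.5, 4.0], [11.0, 7.5, 4.0]]
`print(gradients)` → prints [11.0, 7.5, 4.0]
`print(grad_refs[0] is grad_refs[1])` → prints True

Answer:
[11.0, 7.5, 4.0]
True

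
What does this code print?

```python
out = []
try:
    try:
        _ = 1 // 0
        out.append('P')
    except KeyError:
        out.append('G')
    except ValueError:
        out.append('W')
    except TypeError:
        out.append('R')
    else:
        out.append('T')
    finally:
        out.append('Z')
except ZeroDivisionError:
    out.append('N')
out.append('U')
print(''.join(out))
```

Execution trace: 'Z' (finally) → 'N' (outer except ZeroDivisionError) → 'U' (after the try/except). Output: ZNU

Answer: ZNU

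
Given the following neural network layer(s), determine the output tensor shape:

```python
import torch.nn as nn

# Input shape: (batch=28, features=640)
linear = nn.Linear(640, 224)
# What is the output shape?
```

Input: (28, 640) -> Output: (28, 224)

Answer: (28, 224)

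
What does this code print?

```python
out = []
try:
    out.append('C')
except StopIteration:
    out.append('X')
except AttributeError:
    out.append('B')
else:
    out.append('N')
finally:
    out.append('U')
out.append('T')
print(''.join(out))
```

Execution trace: 'C' (try body, no exception) → 'N' (else) → 'U' (finally) → 'T' (after the try/except). Output: CNUT

Answer: CNUT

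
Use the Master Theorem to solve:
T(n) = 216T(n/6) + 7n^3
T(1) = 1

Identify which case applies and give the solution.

a=216, b=6, f(n)=7n^3. log_6(216) = 3. Since c=3 = 3, Case 2 applies: T(n) = Θ(n^log_b(a) · log n) = O(n^3 log n).

Answer: O(n^3 log n) - Case 2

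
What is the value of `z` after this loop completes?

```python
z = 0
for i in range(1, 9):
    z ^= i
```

XOR of 1 to 8
`z` takes the values: 0 → 1 → 3 → 0 → 4 → 1 → 7 → 0 → 8

Answer: 8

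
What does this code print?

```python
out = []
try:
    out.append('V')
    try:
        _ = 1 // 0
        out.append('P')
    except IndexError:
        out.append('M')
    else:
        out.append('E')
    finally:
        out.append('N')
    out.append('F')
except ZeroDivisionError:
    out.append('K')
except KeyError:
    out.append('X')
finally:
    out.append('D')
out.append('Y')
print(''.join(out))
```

Execution trace: 'V' (try body) → 'N' (inner finally) → 'K' (except ZeroDivisionError) → 'D' (finally) → 'Y' (after the try/except). Output: VNKDY

Answer: VNKDY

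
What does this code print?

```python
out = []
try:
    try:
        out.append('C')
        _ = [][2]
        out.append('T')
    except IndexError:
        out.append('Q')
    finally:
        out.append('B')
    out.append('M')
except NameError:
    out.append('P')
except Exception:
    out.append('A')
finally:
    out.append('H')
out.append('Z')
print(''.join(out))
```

Execution trace: 'C' (inner try body) → 'Q' (inner except IndexError) → 'B' (inner finally) → 'M' (try body, no exception) → 'H' (finally) → 'Z' (after the try/except). Output: CQBMHZ

Answer: CQBMHZ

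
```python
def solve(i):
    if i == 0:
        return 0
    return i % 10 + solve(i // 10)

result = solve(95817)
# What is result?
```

Sum of digits of 95817: 7 + 1 + 8 + 5 + 9 = 30

Answer: 30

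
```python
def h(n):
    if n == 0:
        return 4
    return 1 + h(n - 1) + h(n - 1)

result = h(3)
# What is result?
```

h(n) = 1 + 2·h(n-1), h(0)=4. Closed form: (4+1)·2^3 - 1 = 39.

Answer: 39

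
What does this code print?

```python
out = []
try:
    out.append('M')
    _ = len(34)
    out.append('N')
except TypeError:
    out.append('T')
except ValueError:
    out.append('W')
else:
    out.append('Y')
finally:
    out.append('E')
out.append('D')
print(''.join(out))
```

Execution trace: 'M' (try body) → 'T' (except TypeError) → 'E' (finally) → 'D' (after the try/except). Output: MTED

Answer: MTED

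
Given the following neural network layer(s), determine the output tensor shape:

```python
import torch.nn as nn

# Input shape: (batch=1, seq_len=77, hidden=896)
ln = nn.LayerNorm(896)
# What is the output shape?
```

Input: (1, 77, 896) -> Output: (1, 77, 896)

Answer: (1, 77, 896)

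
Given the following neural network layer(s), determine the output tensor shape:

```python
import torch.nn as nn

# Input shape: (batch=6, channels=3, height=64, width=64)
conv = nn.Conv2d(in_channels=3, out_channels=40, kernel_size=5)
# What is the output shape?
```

Input: (6, 3, 64, 64) -> Output: (6, 40, 60, 60)

Answer: (6, 40, 60, 60)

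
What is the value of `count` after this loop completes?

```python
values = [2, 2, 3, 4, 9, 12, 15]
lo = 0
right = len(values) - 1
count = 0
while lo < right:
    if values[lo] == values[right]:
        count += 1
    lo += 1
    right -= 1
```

Count matching pairs from ends
`count` takes the values: 0

Answer: 0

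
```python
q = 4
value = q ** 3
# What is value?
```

Trace:
`q = 4` → q = 4
`value = q ** 3` → value = 64
So value = 64

Answer: 64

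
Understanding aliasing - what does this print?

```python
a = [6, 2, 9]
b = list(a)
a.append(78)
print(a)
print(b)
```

Key concept: list() constructor creates copy.
Step by step:
`a = [6, 2, 9]` → a = [6, 2, 9]
`b = list(a)` → b = [6, 2, 9]
`a.append(78)` → a = [6, 2, 9, 78]
`print(a)` → prints [6, 2, 9, 78]
`print(b)` → prints [6, 2, 9]

Answer:
[6, 2, 9, 78]
[6, 2, 9]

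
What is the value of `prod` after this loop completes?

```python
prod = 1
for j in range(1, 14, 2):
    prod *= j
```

Product of 1, 3, 5, ... up to 13
`prod` takes the values: 1 → 3 → 15 → 105 → 945 → 10395 → 135135

Answer: 135135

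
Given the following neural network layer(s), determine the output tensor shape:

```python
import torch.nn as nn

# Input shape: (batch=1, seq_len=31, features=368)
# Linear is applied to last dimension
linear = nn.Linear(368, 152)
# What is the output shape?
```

Input: (1, 31, 368) -> Output: (1, 31, 152)

Answer: (1, 31, 152)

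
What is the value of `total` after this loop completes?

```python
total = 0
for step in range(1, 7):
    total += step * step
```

Sum of squares 1² to 6² = 91
`total` takes the values: 0 → 1 → 5 → 14 → 30 → 55 → 91

Answer: 91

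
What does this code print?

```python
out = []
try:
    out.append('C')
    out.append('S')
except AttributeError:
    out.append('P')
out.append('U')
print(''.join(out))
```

Execution trace: 'C' (try body) → 'S' (try body, no exception) → 'U' (after the try/except). Output: CSU

Answer: CSU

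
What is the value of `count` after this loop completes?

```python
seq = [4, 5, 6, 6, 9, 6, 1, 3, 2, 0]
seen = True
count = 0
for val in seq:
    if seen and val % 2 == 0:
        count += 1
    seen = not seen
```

Count even values at even positions
`count` takes the values: 0 → 1 → 2 → 3

Answer: 3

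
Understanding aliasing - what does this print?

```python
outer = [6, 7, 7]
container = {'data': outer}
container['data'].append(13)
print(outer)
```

Key concept: dict holds reference to list.
Step by step:
`outer = [6, 7, 7]` → outer = [6, 7, 7]
`container = {'data': outer}` → container = {'data': [6, 7, 7]}
`container['data'].append(13)` → outer = [6, 7, 7, 13]; container = {'data': [6, 7, 7, 13]}
`print(outer)` → prints [6, 7, 7, 13]

Answer: [6, 7, 7, 13]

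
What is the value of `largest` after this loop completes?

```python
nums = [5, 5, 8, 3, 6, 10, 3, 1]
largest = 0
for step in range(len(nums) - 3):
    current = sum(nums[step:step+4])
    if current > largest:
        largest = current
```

Max sum of 4-element window in [5, 5, 8, 3, 6, 10, 3, 1]
`largest` takes the values: 0 → 21 → 22 → 27

Answer: 27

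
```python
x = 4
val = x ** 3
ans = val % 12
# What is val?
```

Trace:
`x = 4` → x = 4
`val = x ** 3` → val = 64
`ans = val % 12` → ans = 4
So val = 64

Answer: 64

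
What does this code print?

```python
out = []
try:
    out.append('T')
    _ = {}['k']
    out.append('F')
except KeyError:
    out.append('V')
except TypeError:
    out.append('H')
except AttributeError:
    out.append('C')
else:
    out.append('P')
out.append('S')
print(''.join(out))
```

Execution trace: 'T' (try body) → 'V' (except KeyError) → 'S' (after the try/except). Output: TVS

Answer: TVS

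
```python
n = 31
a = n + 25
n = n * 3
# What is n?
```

Trace:
`n = 31` → n = 31
`a = n + 25` → a = 56
`n = n * 3` → n = 93
So n = 93

Answer: 93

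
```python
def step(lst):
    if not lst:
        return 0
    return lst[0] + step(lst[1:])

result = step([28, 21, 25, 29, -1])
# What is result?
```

28 + 21 + 25 + 29 + (-1) + 0 = 102

Answer: 102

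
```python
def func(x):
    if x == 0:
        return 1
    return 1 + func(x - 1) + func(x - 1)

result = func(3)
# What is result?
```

func(x) = 1 + 2·func(x-1), func(0)=1. Closed form: (1+1)·2^3 - 1 = 15.

Answer: 15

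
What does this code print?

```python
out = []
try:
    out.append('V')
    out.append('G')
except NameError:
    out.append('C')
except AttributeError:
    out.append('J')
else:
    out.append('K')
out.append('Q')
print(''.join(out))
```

Execution trace: 'V' (try body) → 'G' (try body, no exception) → 'K' (else) → 'Q' (after the try/except). Output: VGKQ

Answer: VGKQ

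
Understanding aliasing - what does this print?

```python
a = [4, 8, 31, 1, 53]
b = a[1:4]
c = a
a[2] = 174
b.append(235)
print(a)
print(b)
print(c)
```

Key concept: slice vs alias.
Step by step:
`a = [4, 8, 31, 1, 53]` → a = [4, 8, 31, 1, 53]
`b = a[1:4]` → b = [8, 31, 1]
`c = a` → c = [4, 8, 31, 1, 53] (same object as a)
`a[2] = 174` → a = [4, 8, 174, 1, 53] (same object as c); c = [4, 8, 174, 1, 53] (same object as a)
`b.append(235)` → b = [8, 31, 1, 235]
`print(a)` → prints [4, 8, 174, 1, 53]
`print(b)` → prints [8, 31, 1, 235]
`print(c)` → prints [4, 8, 174, 1, 53]

Answer:
[4, 8, 174, 1, 53]
[8, 31, 1, 235]
[4, 8, 174, 1, 53]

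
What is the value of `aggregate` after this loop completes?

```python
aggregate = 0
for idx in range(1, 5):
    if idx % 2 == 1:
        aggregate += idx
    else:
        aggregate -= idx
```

Add odd, subtract even
`aggregate` takes the values: 0 → 1 → -1 → 2 → -2

Answer: -2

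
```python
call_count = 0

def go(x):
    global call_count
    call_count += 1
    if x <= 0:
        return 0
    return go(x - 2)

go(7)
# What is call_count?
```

Linear recursion stepping by 2: 5 calls from x=7 down to ≤0.

Answer: 5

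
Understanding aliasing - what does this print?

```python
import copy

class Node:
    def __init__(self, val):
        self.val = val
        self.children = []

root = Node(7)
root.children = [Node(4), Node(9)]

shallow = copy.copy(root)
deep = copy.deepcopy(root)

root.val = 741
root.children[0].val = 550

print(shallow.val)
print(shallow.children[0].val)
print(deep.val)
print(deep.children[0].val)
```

Key concept: deep copy with custom objects.
Step by step:
`root = Node(7)` → root = Node(val=7, children=[])
`root.children = [Node(4), Node(9)]` → root = Node(val=7, children=[Node(val=4, children=[]), Node(val=9, children=[])])
`shallow = copy.copy(root)` → shallow = Node(val=7, children=[Node(val=4, children=[]), Node(val=9, children=[])])
`deep = copy.deepcopy(root)` → deep = Node(val=7, children=[Node(val=4, children=[]), Node(val=9, children=[])])
`root.val = 741` → root = Node(val=741, children=[Node(val=4, children=[]), Node(val=9, children=[])])
`root.children[0].val = 550` → root = Node(val=741, children=[Node(val=550, children=[]), Node(val=9, children=[])]); shallow = Node(val=7, children=[Node(val=550, children=[]), Node(val=9, children=[])])
`print(shallow.val)` → prints 7
`print(shallow.children[0].val)` → prints 550
`print(deep.val)` → prints 7
`print(deep.children[0].val)` → prints 4

Answer:
7
550
7
4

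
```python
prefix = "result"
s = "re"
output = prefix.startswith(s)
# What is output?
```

Trace:
`prefix = "result"` → prefix = 'result'
`s = "re"` → s = 're'
`output = prefix.startswith(s)` → output = True
So output = True

Answer: True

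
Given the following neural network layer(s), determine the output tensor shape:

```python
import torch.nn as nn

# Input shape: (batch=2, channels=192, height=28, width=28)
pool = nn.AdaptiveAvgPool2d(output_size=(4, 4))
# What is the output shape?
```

Input: (2, 192, 28, 28) -> Output: (2, 192, 4, 4)

Answer: (2, 192, 4, 4)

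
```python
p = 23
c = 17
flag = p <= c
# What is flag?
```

Trace:
`p = 23` → p = 23
`c = 17` → c = 17
`flag = p <= c` → flag = False
So flag = False

Answer: False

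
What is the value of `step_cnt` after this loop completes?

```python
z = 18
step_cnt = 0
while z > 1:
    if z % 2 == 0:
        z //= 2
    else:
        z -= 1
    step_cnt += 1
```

Steps to reduce 18 to 1
`step_cnt` takes the values: 0 → 1 → 2 → 3 → 4 → 5

Answer: 5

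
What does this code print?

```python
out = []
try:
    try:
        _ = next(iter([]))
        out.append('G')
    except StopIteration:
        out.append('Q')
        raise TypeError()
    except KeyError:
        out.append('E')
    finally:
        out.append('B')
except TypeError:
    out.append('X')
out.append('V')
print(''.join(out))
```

Execution trace: 'Q' (inner except StopIteration) → 'B' (inner finally) → 'X' (outer except TypeError) → 'V' (after the try/except). Output: QBXV

Answer: QBXV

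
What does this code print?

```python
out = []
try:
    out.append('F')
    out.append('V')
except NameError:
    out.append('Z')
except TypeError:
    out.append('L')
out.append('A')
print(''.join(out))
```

Execution trace: 'F' (try body) → 'V' (try body, no exception) → 'A' (after the try/except). Output: FVA

Answer: FVA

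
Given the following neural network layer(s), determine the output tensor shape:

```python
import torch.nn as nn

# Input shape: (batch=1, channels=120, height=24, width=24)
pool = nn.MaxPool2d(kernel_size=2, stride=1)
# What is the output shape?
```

Input: (1, 120, 24, 24) -> Output: (1, 120, 23, 23)

Answer: (1, 120, 23, 23)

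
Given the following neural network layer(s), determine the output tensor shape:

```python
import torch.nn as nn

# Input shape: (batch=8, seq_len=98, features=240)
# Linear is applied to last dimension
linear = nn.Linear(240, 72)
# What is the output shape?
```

Input: (8, 98, 240) -> Output: (8, 98, 72)

Answer: (8, 98, 72)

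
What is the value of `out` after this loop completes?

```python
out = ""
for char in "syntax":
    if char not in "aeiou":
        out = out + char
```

Remove vowels from 'syntax'
`out` takes the values: "" → "s" → "sy" → "syn" → "synt" → "syntx"

Answer: "syntx"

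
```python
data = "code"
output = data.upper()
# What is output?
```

Trace:
`data = "code"` → data = 'code'
`output = data.upper()` → output = 'CODE'
So output = 'CODE'

Answer: 'CODE'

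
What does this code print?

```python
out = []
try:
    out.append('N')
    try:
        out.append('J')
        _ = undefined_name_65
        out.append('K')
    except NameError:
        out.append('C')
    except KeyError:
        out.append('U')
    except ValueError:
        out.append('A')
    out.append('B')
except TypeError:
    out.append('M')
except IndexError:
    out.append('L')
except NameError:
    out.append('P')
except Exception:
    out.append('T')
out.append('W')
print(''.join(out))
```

Execution trace: 'N' (try body) → 'J' (inner try body) → 'C' (inner except NameError) → 'B' (try body, no exception) → 'W' (after the try/except). Output: NJCBW

Answer: NJCBW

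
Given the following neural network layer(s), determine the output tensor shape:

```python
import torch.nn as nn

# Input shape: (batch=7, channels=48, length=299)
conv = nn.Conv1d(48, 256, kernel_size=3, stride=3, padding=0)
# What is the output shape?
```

Input: (7, 48, 299) -> Output: (7, 256, 99)

Answer: (7, 256, 99)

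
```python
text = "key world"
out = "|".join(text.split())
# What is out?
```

Trace:
`text = "key world"` → text = 'key world'
`out = "|".join(text.split())` → out = 'key|world'
So out = 'key|world'

Answer: 'key|world'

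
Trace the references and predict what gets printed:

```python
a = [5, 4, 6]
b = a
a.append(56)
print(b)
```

Key concept: basic list aliasing.
Step by step:
`a = [5, 4, 6]` → a = [5, 4, 6]
`b = a` → b = [5, 4, 6] (same object as a)
`a.append(56)` → a = [5, 4, 6, 56] (same object as b); b = [5, 4, 6, 56] (same object as a)
`print(b)` → prints [5, 4, 6, 56]

Answer: [5, 4, 6, 56]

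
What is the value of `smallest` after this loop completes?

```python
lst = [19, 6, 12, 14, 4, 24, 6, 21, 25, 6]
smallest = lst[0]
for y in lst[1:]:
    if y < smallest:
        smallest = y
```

Minimum of [19, 6, 12, 14, 4, 24, 6, 21, 25, 6]
`smallest` takes the values: 19 → 6 → 4

Answer: 4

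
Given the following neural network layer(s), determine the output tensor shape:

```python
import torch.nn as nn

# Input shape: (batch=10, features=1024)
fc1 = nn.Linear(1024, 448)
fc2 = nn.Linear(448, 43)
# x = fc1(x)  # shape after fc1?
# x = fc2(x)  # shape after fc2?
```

Input: (10, 1024) -> after fc1: (10, 448) -> Output: (10, 43)

Answer: (10, 43)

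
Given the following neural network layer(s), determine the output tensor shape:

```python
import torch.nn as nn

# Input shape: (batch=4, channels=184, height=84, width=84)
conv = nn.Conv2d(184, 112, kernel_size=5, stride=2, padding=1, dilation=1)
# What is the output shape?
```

Input: (4, 184, 84, 84) -> Output: (4, 112, 41, 41)

Answer: (4, 112, 41, 41)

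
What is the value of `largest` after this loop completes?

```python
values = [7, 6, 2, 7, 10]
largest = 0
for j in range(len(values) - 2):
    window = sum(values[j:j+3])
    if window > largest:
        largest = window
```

Max sum of 3-element window in [7, 6, 2, 7, 10]
`largest` takes the values: 0 → 15 → 19

Answer: 19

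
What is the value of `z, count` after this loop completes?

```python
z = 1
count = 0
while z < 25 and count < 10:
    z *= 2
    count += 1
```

Double until >= 25 or 10 iterations
`z, count` takes the values: (1, 0) → (2, 0) → (2, 1) → (4, 1) → (4, 2) → (8, 2) → (8, 3) → (16, 3) → (16, 4) → (32, 4) → (32, 5)

Answer: 32, 5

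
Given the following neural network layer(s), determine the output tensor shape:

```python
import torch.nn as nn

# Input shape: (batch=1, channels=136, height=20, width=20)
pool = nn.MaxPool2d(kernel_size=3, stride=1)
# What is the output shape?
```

Input: (1, 136, 20, 20) -> Output: (1, 136, 18, 18)

Answer: (1, 136, 18, 18)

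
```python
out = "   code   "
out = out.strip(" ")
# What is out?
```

Trace:
`out = "   code   "` → out = '   code   '
`out = out.strip(" ")` → out = 'code'
So out = 'code'

Answer: 'code'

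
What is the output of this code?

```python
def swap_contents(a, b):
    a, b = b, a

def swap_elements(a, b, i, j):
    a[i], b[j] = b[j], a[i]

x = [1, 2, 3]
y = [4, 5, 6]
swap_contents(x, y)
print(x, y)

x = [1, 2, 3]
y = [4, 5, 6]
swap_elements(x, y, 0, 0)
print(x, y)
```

Key concept: parameter rebinding vs mutation.
Step by step:
`x = [1, 2, 3]` → x = [1, 2, 3]
`y = [4, 5, 6]` → y = [4, 5, 6]
`swap_contents(x, y)` → no visible change to tracked variables
`print(x, y)` → prints [1, 2, 3] [4, 5, 6]
`x = [1, 2, 3]` → x = [1, 2, 3]
`y = [4, 5, 6]` → y = [4, 5, 6]
`swap_elements(x, y, 0, 0)` → x = [4, 2, 3]; y = [1, 5, 6]
`print(x, y)` → prints [4, 2, 3] [1, 5, 6]

Answer:
[1, 2, 3] [4, 5, 6]
[4, 2, 3] [1, 5, 6]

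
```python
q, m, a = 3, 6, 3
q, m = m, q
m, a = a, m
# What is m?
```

Trace:
`q, m, a = 3, 6, 3` → q = 3; m = 6; a = 3
`q, m = m, q` → q = 6; m = 3
`m, a = a, m` → m = 3; a = 3
So m = 3

Answer: 3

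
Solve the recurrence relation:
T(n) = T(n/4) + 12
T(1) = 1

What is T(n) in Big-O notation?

Each step divides n by 4 and adds 12. After log_4(n) steps we reach T(1)=1. So T(n) = 12·log_4(n) + 1 = O(log n).

Answer: O(log n)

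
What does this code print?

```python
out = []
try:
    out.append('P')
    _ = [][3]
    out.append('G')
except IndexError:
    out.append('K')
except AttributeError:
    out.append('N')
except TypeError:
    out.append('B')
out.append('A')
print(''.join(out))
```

Execution trace: 'P' (try body) → 'K' (except IndexError) → 'A' (after the try/except). Output: PKA

Answer: PKA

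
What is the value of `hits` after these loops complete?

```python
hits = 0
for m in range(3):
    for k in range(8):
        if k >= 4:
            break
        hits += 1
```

Inner breaks at 4, outer runs 3 times
`hits` takes the values: 0 → 1 → 2 → 3 → 4 → 5 → 6 → 7 → 8 → 9 → 10 → 11 → 12

Answer: 12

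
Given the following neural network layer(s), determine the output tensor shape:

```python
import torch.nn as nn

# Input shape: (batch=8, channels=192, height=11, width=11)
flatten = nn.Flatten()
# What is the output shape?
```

Input: (8, 192, 11, 11) -> Output: (8, 23232)

Answer: (8, 23232)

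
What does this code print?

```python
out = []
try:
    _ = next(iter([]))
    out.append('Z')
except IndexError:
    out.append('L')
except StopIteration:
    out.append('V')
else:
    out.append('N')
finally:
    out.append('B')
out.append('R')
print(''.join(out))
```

Execution trace: 'V' (except StopIteration) → 'B' (finally) → 'R' (after the try/except). Output: VBR

Answer: VBR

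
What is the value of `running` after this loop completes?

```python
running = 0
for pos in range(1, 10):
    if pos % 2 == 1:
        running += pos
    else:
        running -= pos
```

Add odd, subtract even
`running` takes the values: 0 → 1 → -1 → 2 → -2 → 3 → -3 → 4 → -4 → 5

Answer: 5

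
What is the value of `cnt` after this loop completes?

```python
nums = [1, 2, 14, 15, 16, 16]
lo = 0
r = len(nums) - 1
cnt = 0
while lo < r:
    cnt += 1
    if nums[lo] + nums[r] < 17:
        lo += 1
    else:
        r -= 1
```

Steps to find pair summing to 17
`cnt` takes the values: 0 → 1 → 2 → 3 → 4 → 5

Answer: 5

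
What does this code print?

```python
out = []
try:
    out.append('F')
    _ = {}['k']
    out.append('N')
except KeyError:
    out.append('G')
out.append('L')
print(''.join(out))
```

Execution trace: 'F' (try body) → 'G' (except KeyError) → 'L' (after the try/except). Output: FGL

Answer: FGL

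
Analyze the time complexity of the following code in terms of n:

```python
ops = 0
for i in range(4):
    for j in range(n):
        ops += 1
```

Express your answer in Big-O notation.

Each loop level contributes: 1 × n. Multiplying the contributions gives O(n).

Answer: O(n)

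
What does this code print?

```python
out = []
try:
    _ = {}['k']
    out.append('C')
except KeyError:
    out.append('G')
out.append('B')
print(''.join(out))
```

Execution trace: 'G' (except KeyError) → 'B' (after the try/except). Output: GB

Answer: GB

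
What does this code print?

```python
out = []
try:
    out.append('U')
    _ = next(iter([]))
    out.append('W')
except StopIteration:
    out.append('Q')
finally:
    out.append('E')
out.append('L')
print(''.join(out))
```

Execution trace: 'U' (try body) → 'Q' (except StopIteration) → 'E' (finally) → 'L' (after the try/except). Output: UQEL

Answer: UQEL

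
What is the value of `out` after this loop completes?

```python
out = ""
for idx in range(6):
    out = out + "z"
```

Repeat 'z' 6 times
`out` takes the values: "" → "z" → "zz" → "zzz" → "zzzz" → "zzzzz" → "zzzzzz"

Answer: "zzzzzz"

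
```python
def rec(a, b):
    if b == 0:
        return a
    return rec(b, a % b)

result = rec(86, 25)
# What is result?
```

rec(86, 25) -> rec(25, 11) -> rec(11, 3) -> rec(3, 2) -> rec(2, 1) -> rec(1, 0) -> 1

Answer: 1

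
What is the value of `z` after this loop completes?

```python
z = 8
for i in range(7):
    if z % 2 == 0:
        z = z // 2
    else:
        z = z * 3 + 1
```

Collatz-style transformation from 8
`z` takes the values: 8 → 4 → 2 → 1 → 4 → 2 → 1 → 4

Answer: 4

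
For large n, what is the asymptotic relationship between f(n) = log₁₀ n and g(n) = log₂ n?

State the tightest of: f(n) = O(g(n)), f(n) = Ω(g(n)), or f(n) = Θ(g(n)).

log₁₀ n vs log₂ n: f(n) = Θ(g(n)) — they are asymptotically equivalent (log bases differ by a constant factor).

Answer: f(n) = Θ(g(n)) — they are asymptotically equivalent (log bases differ by a constant factor).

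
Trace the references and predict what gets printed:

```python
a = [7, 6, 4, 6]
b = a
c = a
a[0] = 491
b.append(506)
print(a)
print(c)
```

Key concept: multiple aliases.
Step by step:
`a = [7, 6, 4, 6]` → a = [7, 6, 4, 6]
`b = a` → b = [7, 6, 4, 6] (same object as a)
`c = a` → c = [7, 6, 4, 6] (same object as a, b)
`a[0] = 491` → a = [491, 6, 4, 6] (same object as b, c); b = [491, 6, 4, 6] (same object as a, c); c = [491, 6, 4, 6] (same object as a, b)
`b.append(506)` → a = [491, 6, 4, 6, 506] (same object as b, c); b = [491, 6, 4, 6, 506] (same object as a, c); c = [491, 6, 4, 6, 506] (same object as a, b)
`print(a)` → prints [491, 6, 4, 6, 506]
`print(c)` → prints [491, 6, 4, 6, 506]

Answer:
[491, 6, 4, 6, 506]
[491, 6, 4, 6, 506]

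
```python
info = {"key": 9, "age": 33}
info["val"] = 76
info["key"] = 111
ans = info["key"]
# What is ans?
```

Trace:
`info = {"key": 9, "age": 33}` → info = {'key': 9, 'age': 33}
`info["val"] = 76` → info = {'key': 9, 'age': 33, 'val': 76}
`info["key"] = 111` → info = {'key': 111, 'age': 33, 'val': 76}
`ans = info["key"]` → ans = 111
So ans = 111

Answer: 111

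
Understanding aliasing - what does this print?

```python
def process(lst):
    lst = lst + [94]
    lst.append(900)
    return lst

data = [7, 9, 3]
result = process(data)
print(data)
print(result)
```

Key concept: rebinding parameter vs mutation.
Step by step:
`data = [7, 9, 3]` → data = [7, 9, 3]
`result = process(data)` → result = [7, 9, 3, 94, 900]
`print(data)` → prints [7, 9, 3]
`print(result)` → prints [7, 9, 3, 94, 900]

Answer:
[7, 9, 3]
[7, 9, 3, 94, 900]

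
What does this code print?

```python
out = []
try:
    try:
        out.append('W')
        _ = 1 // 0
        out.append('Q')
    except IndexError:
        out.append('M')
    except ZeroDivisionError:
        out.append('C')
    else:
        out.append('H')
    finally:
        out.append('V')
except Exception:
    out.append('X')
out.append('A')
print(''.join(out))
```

Execution trace: 'W' (inner try body) → 'C' (inner except ZeroDivisionError) → 'V' (inner finally) → 'A' (after the try/except). Output: WCVA

Answer: WCVA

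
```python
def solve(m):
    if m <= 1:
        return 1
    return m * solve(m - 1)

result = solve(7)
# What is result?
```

solve(7) = 7 * 6 * 5 * 4 * 3 * 2 * 1 = 5040

Answer: 5040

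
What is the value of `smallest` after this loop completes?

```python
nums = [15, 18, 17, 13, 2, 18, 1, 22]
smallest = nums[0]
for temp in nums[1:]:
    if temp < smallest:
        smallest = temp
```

Minimum of [15, 18, 17, 13, 2, 18, 1, 22]
`smallest` takes the values: 15 → 13 → 2 → 1

Answer: 1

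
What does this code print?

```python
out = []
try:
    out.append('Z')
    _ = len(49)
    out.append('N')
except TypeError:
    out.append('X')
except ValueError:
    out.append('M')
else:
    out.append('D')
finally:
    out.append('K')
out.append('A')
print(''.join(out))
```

Execution trace: 'Z' (try body) → 'X' (except TypeError) → 'K' (finally) → 'A' (after the try/except). Output: ZXKA

Answer: ZXKA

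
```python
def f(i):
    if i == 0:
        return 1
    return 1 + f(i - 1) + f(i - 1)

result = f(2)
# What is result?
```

f(i) = 1 + 2·f(i-1), f(0)=1. Closed form: (1+1)·2^2 - 1 = 7.

Answer: 7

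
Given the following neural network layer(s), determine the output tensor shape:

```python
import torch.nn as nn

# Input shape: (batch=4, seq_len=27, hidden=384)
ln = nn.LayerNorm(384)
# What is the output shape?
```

Input: (4, 27, 384) -> Output: (4, 27, 384)

Answer: (4, 27, 384)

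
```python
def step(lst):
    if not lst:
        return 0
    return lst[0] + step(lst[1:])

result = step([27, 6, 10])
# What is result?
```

27 + 6 + 10 + 0 = 43

Answer: 43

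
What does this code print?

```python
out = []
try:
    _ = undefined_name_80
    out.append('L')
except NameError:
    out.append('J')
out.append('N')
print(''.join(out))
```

Execution trace: 'J' (except NameError) → 'N' (after the try/except). Output: JN

Answer: JN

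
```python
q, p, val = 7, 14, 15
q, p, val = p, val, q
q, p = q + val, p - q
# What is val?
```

Trace:
`q, p, val = 7, 14, 15` → q = 7; p = 14; val = 15
`q, p, val = p, val, q` → q = 14; p = 15; val = 7
`q, p = q + val, p - q` → q = 21; p = 1
So val = 7

Answer: 7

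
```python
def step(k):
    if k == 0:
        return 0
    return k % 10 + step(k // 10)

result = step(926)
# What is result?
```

Sum of digits of 926: 6 + 2 + 9 = 17

Answer: 17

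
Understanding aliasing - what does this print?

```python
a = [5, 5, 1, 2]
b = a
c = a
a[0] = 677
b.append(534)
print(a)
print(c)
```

Key concept: multiple aliases.
Step by step:
`a = [5, 5, 1, 2]` → a = [5, 5, 1, 2]
`b = a` → b = [5, 5, 1, 2] (same object as a)
`c = a` → c = [5, 5, 1, 2] (same object as a, b)
`a[0] = 677` → a = [677, 5, 1, 2] (same object as b, c); b = [677, 5, 1, 2] (same object as a, c); c = [677, 5, 1, 2] (same object as a, b)
`b.append(534)` → a = [677, 5, 1, 2, 534] (same object as b, c); b = [677, 5, 1, 2, 534] (same object as a, c); c = [677, 5, 1, 2, 534] (same object as a, b)
`print(a)` → prints [677, 5, 1, 2, 534]
`print(c)` → prints [677, 5, 1, 2, 534]

Answer:
[677, 5, 1, 2, 534]
[677, 5, 1, 2, 534]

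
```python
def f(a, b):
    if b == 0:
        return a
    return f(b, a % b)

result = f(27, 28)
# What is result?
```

f(27, 28) -> f(28, 27) -> f(27, 1) -> f(1, 0) -> 1

Answer: 1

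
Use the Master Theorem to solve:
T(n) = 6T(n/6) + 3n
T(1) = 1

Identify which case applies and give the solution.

a=6, b=6, f(n)=3n. log_6(6) = 1. Since c=1 = 1, Case 2 applies: T(n) = Θ(n^log_b(a) · log n) = O(n log n).

Answer: O(n log n) - Case 2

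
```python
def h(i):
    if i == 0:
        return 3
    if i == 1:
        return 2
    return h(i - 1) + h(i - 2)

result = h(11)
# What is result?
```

Build up from base cases: h(0)=3, h(1)=2, h(2)=5, h(3)=7, h(4)=12, h(5)=19, h(6)=31, ..., h(11)=343

Answer: 343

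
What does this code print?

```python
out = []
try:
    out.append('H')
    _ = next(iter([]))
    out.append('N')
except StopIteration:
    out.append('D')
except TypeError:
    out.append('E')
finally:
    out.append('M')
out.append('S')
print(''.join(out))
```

Execution trace: 'H' (try body) → 'D' (except StopIteration) → 'M' (finally) → 'S' (after the try/except). Output: HDMS

Answer: HDMS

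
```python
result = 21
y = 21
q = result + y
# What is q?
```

Trace:
`result = 21` → result = 21
`y = 21` → y = 21
`q = result + y` → q = 42
So q = 42

Answer: 42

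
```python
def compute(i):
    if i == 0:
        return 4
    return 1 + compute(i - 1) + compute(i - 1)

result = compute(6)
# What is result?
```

compute(i) = 1 + 2·compute(i-1), compute(0)=4. Closed form: (4+1)·2^6 - 1 = 319.

Answer: 319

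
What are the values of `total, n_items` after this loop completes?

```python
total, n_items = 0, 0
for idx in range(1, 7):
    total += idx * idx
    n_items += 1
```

Sum of squares and count
`total, n_items` takes the values: (0, 0) → (1, 0) → (1, 1) → (5, 1) → (5, 2) → (14, 2) → (14, 3) → (30, 3) → (30, 4) → (55, 4) → (55, 5) → (91, 5) → (91, 6)

Answer: 91, 6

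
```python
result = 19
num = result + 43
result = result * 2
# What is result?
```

Trace:
`result = 19` → result = 19
`num = result + 43` → num = 62
`result = result * 2` → result = 38
So result = 38

Answer: 38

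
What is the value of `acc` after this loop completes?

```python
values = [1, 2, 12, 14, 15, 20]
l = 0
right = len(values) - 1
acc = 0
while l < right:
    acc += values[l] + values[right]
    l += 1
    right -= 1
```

Sum of pairs from ends
`acc` takes the values: 0 → 21 → 38 → 64

Answer: 64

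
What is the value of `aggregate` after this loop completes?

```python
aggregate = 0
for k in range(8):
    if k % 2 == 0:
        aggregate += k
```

Sum of even numbers 0 to 7
`aggregate` takes the values: 0 → 2 → 6 → 12

Answer: 12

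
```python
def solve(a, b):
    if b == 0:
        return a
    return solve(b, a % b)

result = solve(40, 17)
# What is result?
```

solve(40, 17) -> solve(17, 6) -> solve(6, 5) -> solve(5, 1) -> solve(1, 0) -> 1

Answer: 1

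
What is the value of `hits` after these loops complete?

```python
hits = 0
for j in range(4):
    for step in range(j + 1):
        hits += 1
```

Triangle: 1 + 2 + ... + 4
`hits` takes the values: 0 → 1 → 2 → 3 → 4 → 5 → 6 → 7 → 8 → 9 → 10

Answer: 10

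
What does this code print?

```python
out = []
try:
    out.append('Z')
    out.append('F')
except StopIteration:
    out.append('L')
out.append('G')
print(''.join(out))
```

Execution trace: 'Z' (try body) → 'F' (try body, no exception) → 'G' (after the try/except). Output: ZFG

Answer: ZFG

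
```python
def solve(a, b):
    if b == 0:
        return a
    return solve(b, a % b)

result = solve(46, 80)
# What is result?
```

solve(46, 80) -> solve(80, 46) -> solve(46, 34) -> solve(34, 12) -> solve(12, 10) -> solve(10, 2) -> solve(2, 0) -> 2

Answer: 2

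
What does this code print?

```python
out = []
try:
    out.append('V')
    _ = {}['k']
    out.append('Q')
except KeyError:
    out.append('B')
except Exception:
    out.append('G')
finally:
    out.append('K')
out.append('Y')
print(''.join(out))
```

Execution trace: 'V' (try body) → 'B' (except KeyError) → 'K' (finally) → 'Y' (after the try/except). Output: VBKY

Answer: VBKY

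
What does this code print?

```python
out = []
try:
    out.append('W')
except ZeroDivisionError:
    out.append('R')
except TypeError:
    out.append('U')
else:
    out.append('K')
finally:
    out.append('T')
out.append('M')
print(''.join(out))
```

Execution trace: 'W' (try body, no exception) → 'K' (else) → 'T' (finally) → 'M' (after the try/except). Output: WKTM

Answer: WKTM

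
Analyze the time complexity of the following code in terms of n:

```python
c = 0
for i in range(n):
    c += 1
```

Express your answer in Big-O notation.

Each loop level contributes: n. Multiplying the contributions gives O(n).

Answer: O(n)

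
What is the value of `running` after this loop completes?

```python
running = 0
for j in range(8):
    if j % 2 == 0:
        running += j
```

Sum of even numbers 0 to 7
`running` takes the values: 0 → 2 → 6 → 12

Answer: 12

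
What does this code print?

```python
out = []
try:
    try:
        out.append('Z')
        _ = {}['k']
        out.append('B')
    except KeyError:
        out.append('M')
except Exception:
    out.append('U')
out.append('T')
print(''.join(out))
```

Execution trace: 'Z' (inner try body) → 'M' (inner except KeyError) → 'T' (after the try/except). Output: ZMT

Answer: ZMT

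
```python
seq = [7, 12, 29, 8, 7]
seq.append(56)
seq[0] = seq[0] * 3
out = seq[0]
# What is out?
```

Trace:
`seq = [7, 12, 29, 8, 7]` → seq = [7, 12, 29, 8, 7]
`seq.append(56)` → seq = [7, 12, 29, 8, 7, 56]
`seq[0] = seq[0] * 3` → seq = [21, 12, 29, 8, 7, 56]
`out = seq[0]` → out = 21
So out = 21

Answer: 21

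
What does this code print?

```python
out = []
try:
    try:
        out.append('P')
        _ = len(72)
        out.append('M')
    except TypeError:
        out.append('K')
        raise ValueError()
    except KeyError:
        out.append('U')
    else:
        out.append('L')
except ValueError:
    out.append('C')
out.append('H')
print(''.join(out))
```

Execution trace: 'P' (inner try body) → 'K' (inner except TypeError) → 'C' (outer except ValueError) → 'H' (after the try/except). Output: PKCH

Answer: PKCH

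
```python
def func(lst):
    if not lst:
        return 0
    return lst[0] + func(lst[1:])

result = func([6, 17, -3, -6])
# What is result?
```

6 + 17 + (-3) + (-6) + 0 = 14

Answer: 14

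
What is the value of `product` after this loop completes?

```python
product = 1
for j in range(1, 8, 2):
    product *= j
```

Product of 1, 3, 5, ... up to 7
`product` takes the values: 1 → 3 → 15 → 105

Answer: 105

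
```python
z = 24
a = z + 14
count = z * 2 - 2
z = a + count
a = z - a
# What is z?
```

Trace:
`z = 24` → z = 24
`a = z + 14` → a = 38
`count = z * 2 - 2` → count = 46
`z = a + count` → z = 84
`a = z - a` → a = 46
So z = 84

Answer: 84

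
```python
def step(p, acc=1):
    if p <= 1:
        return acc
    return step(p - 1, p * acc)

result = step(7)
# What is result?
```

Accumulator trace (n, acc): (7, 1) -> (6, 7) -> (5, 42) -> (4, 210) -> (3, 840) -> (2, 2520) -> (1, 5040) -> return 5040

Answer: 5040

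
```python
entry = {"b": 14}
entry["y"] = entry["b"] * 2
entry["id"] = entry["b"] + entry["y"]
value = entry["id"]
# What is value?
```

Trace:
`entry = {"b": 14}` → entry = {'b': 14}
`entry["y"] = entry["b"] * 2` → entry = {'b': 14, 'y': 28}
`entry["id"] = entry["b"] + entry["y"]` → entry = {'b': 14, 'y': 28, 'id': 42}
`value = entry["id"]` → value = 42
So value = 42

Answer: 42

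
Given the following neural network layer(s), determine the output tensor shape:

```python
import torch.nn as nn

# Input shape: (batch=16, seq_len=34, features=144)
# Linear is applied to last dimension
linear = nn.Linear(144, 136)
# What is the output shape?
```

Input: (16, 34, 144) -> Output: (16, 34, 136)

Answer: (16, 34, 136)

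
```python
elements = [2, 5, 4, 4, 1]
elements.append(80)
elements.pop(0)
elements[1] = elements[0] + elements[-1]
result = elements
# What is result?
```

Trace:
`elements = [2, 5, 4, 4, 1]` → elements = [2, 5, 4, 4, 1]
`elements.append(80)` → elements = [2, 5, 4, 4, 1, 80]
`elements.pop(0)` → elements = [5, 4, 4, 1, 80]
`elements[1] = elements[0] + elements[-1]` → elements = [5, 85, 4, 1, 80]
`result = elements` → result = [5, 85, 4, 1, 80]
So result = [5, 85, 4, 1, 80]

Answer: [5, 85, 4, 1, 80]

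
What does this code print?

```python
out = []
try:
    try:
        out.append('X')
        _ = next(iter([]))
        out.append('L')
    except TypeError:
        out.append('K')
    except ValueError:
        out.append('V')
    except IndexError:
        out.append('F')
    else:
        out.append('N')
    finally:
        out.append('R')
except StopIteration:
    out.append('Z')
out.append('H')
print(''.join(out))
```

Execution trace: 'X' (try body) → 'R' (finally) → 'Z' (outer except StopIteration) → 'H' (after the try/except). Output: XRZH

Answer: XRZH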